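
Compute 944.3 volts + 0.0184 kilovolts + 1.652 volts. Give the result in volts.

964.352 volts

In volts:
  944.3 volts → 944.3
  0.0184 kilovolts = 0.0184 × 10³ volts = 18.4
  1.652 volts → 1.652
Sum: 944.3 + 18.4 + 1.652 = 964.352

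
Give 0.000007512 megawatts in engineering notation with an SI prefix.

7.512 watts

= 7.512 watts; mantissa already in [1, 1000).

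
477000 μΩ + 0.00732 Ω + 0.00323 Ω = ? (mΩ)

487.55 mΩ

In mΩ:
  477000 μΩ = 477000e-3 mΩ = 477
  0.00732 Ω = 0.00732e3 mΩ = 7.32
  0.00323 Ω = 0.00323e3 mΩ = 3.23
Sum: 477 + 7.32 + 3.23 = 487.55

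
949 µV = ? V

micro = 1e-6, (no prefix) = 1e0; factor is 1e-6.
949 × 1e-6 = 0.000949

0.000949 V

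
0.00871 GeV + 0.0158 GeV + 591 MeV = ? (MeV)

615.51 MeV

In MeV:
  0.00871 GeV = 0.00871 × 10^3 MeV = 8.71
  0.0158 GeV = 0.0158 × 10^3 MeV = 15.8
  591 MeV → 591
Sum: 8.71 + 15.8 + 591 = 615.51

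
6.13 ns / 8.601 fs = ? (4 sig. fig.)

712700

(6.13e-9) / (8.601e-15) = 0.71271e6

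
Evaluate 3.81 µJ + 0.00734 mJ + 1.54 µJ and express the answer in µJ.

In µJ:
  3.81 µJ → 3.81
  0.00734 mJ = 0.00734e3 µJ = 7.34
  1.54 µJ → 1.54
Sum: 3.81 + 7.34 + 1.54 = 12.69

12.69 µJ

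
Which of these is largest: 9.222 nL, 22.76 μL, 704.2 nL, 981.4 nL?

22.76 μL

9.222 nL = 0.000000009222 L
22.76 μL = 0.00002276 L
704.2 nL = 0.0000007042 L
981.4 nL = 0.0000009814 L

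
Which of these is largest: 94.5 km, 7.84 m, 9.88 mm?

94.5 km

94.5 km = 94500 m
7.84 m = 7.84 m
9.88 mm = 0.00988 m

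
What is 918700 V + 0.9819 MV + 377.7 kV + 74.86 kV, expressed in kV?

2353.16 kV

In kV:
  918700 V = 918700e-3 kV = 918.7
  0.9819 MV = 0.9819e3 kV = 981.9
  377.7 kV → 377.7
  74.86 kV → 74.86
Sum: 918.7 + 981.9 + 377.7 + 74.86 = 2353.16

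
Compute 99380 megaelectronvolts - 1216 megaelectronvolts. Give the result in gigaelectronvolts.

98.164 gigaelectronvolts

In gigaelectronvolts:
  99380 megaelectronvolts = 99380e-3 gigaelectronvolts = 99.38
  1216 megaelectronvolts = 1216e-3 gigaelectronvolts = 1.216
Difference: 99.38 - 1.216 = 98.164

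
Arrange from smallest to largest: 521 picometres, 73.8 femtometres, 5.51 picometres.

73.8 femtometres < 5.51 picometres < 521 picometres

521 picometres = 0.000000000521 metres
73.8 femtometres = 0.0000000000000738 metres
5.51 picometres = 0.00000000000551 metres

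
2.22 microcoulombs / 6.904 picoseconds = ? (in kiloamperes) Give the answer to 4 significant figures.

321.6 kiloamperes

(2.22 × 10⁻⁶) / (6.904 × 10⁻¹²) = 0.321553 × 10⁶ A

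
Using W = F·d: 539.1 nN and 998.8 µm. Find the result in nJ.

539.1e-9 × 998.8e-6 = 538453.08e-15 J

0.53845308 nJ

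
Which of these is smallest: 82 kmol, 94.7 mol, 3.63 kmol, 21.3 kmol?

82 kmol = 82000 mol
94.7 mol = 94.7 mol
3.63 kmol = 3630 mol
21.3 kmol = 21300 mol

94.7 mol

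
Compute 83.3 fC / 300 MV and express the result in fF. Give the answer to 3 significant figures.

0.000000278 fF

(83.3 × 10^-15) / (300 × 10^6) = 0.27767 × 10^-21 F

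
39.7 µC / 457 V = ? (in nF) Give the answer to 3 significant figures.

(39.7 × 10^-6) / (457) = 0.086871 × 10^-6 F

86.9 nF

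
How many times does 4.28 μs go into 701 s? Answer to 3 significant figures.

164000000

(701) / (4.28 × 10⁻⁶) = 163.8 × 10⁶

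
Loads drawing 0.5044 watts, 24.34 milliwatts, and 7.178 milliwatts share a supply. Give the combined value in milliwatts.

535.918 milliwatts

In milliwatts:
  0.5044 watts = 0.5044 × 10^3 milliwatts = 504.4
  24.34 milliwatts → 24.34
  7.178 milliwatts → 7.178
Sum: 504.4 + 24.34 + 7.178 = 535.918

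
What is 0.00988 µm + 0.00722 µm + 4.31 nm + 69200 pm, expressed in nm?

90.61 nm

In nm:
  0.00988 µm = 0.00988 × 10^3 nm = 9.88
  0.00722 µm = 0.00722 × 10^3 nm = 7.22
  4.31 nm → 4.31
  69200 pm = 69200 × 10^-3 nm = 69.2
Sum: 9.88 + 7.22 + 4.31 + 69.2 = 90.61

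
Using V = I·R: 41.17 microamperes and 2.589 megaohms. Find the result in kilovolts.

0.10658913 kilovolts

41.17 × 10⁻⁶ × 2.589 × 10⁶ = 106.58913 V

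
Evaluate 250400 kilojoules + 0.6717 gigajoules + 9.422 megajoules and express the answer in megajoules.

931.522 megajoules

In megajoules:
  250400 kilojoules = 250400 × 10^-3 megajoules = 250.4
  0.6717 gigajoules = 0.6717 × 10^3 megajoules = 671.7
  9.422 megajoules → 9.422
Sum: 250.4 + 671.7 + 9.422 = 931.522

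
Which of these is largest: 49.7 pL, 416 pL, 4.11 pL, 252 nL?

49.7 pL = 0.0000000000497 L
416 pL = 0.000000000416 L
4.11 pL = 0.00000000000411 L
252 nL = 0.000000252 L

252 nL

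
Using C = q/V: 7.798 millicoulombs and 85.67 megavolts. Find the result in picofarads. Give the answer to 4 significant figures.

91.02 picofarads

(7.798e-3) / (85.67e6) = 0.0910237e-9 F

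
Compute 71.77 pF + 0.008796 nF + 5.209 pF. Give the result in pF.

In pF:
  71.77 pF → 71.77
  0.008796 nF = 0.008796e3 pF = 8.796
  5.209 pF → 5.209
Sum: 71.77 + 8.796 + 5.209 = 85.775

85.775 pF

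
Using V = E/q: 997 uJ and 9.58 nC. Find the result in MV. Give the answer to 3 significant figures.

(997 × 10⁻⁶) / (9.58 × 10⁻⁹) = 104.07 × 10³ V

0.104 MV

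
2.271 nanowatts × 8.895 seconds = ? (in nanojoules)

2.271 × 10⁻⁹ × 8.895 = 20.200545 × 10⁻⁹ J

20.200545 nanojoules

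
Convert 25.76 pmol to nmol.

pico = 1e-12, nano = 1e-9; factor is 1e-3.
25.76 × 1e-3 = 0.02576

0.02576 nmol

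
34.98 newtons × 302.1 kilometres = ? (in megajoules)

34.98 × 302.1 × 10^3 = 10567.458 × 10^3 J

10.567458 megajoules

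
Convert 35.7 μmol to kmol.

micro = 1e-6, kilo = 1e3; factor is 1e-9.
35.7 × 1e-9 = 0.0000000357

0.0000000357 kmol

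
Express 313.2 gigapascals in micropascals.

313200000000000000 micropascals

giga = 1e9, micro = 1e-6; factor is 1e15.
313.2 × 1e15 = 313200000000000000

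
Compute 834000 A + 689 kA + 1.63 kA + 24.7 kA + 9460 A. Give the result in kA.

1558.79 kA

In kA:
  834000 A = 834000 × 10^-3 kA = 834
  689 kA → 689
  1.63 kA → 1.63
  24.7 kA → 24.7
  9460 A = 9460 × 10^-3 kA = 9.46
Sum: 834 + 689 + 1.63 + 24.7 + 9.46 = 1558.79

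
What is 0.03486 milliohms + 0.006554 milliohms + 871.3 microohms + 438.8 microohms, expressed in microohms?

In microohms:
  0.03486 milliohms = 0.03486 × 10^3 microohms = 34.86
  0.006554 milliohms = 0.006554 × 10^3 microohms = 6.554
  871.3 microohms → 871.3
  438.8 microohms → 438.8
Sum: 34.86 + 6.554 + 871.3 + 438.8 = 1351.514

1351.514 microohms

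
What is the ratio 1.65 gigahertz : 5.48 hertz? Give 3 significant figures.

(1.65 × 10⁹) / (5.48) = 0.3011 × 10⁹

301000000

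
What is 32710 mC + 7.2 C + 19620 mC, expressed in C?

In C:
  32710 mC = 32710e-3 C = 32.71
  7.2 C → 7.2
  19620 mC = 19620e-3 C = 19.62
Sum: 32.71 + 7.2 + 19.62 = 59.53

59.53 C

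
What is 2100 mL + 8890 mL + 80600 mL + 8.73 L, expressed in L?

In L:
  2100 mL = 2100e-3 L = 2.1
  8890 mL = 8890e-3 L = 8.89
  80600 mL = 80600e-3 L = 80.6
  8.73 L → 8.73
Sum: 2.1 + 8.89 + 80.6 + 8.73 = 100.32

100.32 L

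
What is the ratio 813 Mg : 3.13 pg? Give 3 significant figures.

260000000000000000000

(813e6) / (3.13e-12) = 259.7e18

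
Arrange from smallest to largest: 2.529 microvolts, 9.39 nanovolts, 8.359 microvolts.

9.39 nanovolts < 2.529 microvolts < 8.359 microvolts

2.529 microvolts = 0.000002529 volts
9.39 nanovolts = 0.00000000939 volts
8.359 microvolts = 0.000008359 volts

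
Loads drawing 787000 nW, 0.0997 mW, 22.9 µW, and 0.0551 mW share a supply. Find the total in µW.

964.7 µW

In µW:
  787000 nW = 787000 × 10^-3 µW = 787
  0.0997 mW = 0.0997 × 10^3 µW = 99.7
  22.9 µW → 22.9
  0.0551 mW = 0.0551 × 10^3 µW = 55.1
Sum: 787 + 99.7 + 22.9 + 55.1 = 964.7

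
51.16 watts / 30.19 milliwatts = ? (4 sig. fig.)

(51.16) / (30.19 × 10⁻³) = 1.6946 × 10³

1695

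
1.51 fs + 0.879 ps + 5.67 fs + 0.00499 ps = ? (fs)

891.17 fs

In fs:
  1.51 fs → 1.51
  0.879 ps = 0.879 × 10^3 fs = 879
  5.67 fs → 5.67
  0.00499 ps = 0.00499 × 10^3 fs = 4.99
Sum: 1.51 + 879 + 5.67 + 4.99 = 891.17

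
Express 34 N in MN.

0.000034 MN

(no prefix) = 1e0, mega = 1e6; factor is 1e-6.
34 × 1e-6 = 0.000034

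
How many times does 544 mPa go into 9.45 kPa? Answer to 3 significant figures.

17400

(9.45e3) / (544e-3) = 0.01737e6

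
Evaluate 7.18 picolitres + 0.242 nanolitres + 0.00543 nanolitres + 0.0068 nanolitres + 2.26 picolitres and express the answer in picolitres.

263.67 picolitres

In picolitres:
  7.18 picolitres → 7.18
  0.242 nanolitres = 0.242e3 picolitres = 242
  0.00543 nanolitres = 0.00543e3 picolitres = 5.43
  0.0068 nanolitres = 0.0068e3 picolitres = 6.8
  2.26 picolitres → 2.26
Sum: 7.18 + 242 + 5.43 + 6.8 + 2.26 = 263.67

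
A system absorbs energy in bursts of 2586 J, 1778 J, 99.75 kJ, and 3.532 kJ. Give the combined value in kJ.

In kJ:
  2586 J = 2586 × 10⁻³ kJ = 2.586
  1778 J = 1778 × 10⁻³ kJ = 1.778
  99.75 kJ → 99.75
  3.532 kJ → 3.532
Sum: 2.586 + 1.778 + 99.75 + 3.532 = 107.646

107.646 kJ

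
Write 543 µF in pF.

543000000 pF

micro = 10^-6, pico = 10^-12; factor is 10^6.
543 × 10^6 = 543000000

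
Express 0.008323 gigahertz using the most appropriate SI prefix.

8.323 megahertz

= 8.323 × 10⁶ hertz; 10⁶ is mega.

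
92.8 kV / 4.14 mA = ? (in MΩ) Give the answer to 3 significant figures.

(92.8 × 10^3) / (4.14 × 10^-3) = 22.415 × 10^6 Ω

22.4 MΩ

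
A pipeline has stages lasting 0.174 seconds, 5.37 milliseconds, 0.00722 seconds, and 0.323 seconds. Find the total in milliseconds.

In milliseconds:
  0.174 seconds = 0.174 × 10³ milliseconds = 174
  5.37 milliseconds → 5.37
  0.00722 seconds = 0.00722 × 10³ milliseconds = 7.22
  0.323 seconds = 0.323 × 10³ milliseconds = 323
Sum: 174 + 5.37 + 7.22 + 323 = 509.59

509.59 milliseconds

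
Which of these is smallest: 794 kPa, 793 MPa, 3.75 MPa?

794 kPa

794 kPa = 794000 Pa
793 MPa = 793000000 Pa
3.75 MPa = 3750000 Pa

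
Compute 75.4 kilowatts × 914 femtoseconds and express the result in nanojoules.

68.9156 nanojoules

75.4 × 10^3 × 914 × 10^-15 = 68915.6 × 10^-12 J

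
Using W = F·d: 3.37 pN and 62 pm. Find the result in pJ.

0.00000000020894 pJ

3.37 × 10⁻¹² × 62 × 10⁻¹² = 208.94 × 10⁻²⁴ J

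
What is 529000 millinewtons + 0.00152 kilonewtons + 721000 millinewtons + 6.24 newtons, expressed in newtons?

1257.76 newtons

In newtons:
  529000 millinewtons = 529000e-3 newtons = 529
  0.00152 kilonewtons = 0.00152e3 newtons = 1.52
  721000 millinewtons = 721000e-3 newtons = 721
  6.24 newtons → 6.24
Sum: 529 + 1.52 + 721 + 6.24 = 1257.76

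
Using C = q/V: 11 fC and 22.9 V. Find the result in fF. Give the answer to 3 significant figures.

(11 × 10^-15) / (22.9) = 0.48035 × 10^-15 F

0.480 fF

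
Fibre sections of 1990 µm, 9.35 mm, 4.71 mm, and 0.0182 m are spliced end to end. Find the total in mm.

In mm:
  1990 µm = 1990e-3 mm = 1.99
  9.35 mm → 9.35
  4.71 mm → 4.71
  0.0182 m = 0.0182e3 mm = 18.2
Sum: 1.99 + 9.35 + 4.71 + 18.2 = 34.25

34.25 mm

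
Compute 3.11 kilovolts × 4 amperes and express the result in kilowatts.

12.44 kilowatts

3.11 × 10³ × 4 = 12.44 × 10³ W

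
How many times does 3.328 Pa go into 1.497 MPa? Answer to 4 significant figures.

449800

(1.497 × 10⁶) / (3.328) = 0.44982 × 10⁶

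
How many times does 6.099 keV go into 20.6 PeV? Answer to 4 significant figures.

3378000000000

(20.6 × 10^15) / (6.099 × 10^3) = 3.3776 × 10^12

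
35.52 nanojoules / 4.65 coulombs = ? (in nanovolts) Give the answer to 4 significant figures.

(35.52e-9) / (4.65) = 7.63871e-9 V

7.639 nanovolts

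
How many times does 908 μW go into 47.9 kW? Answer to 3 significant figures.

(47.9 × 10^3) / (908 × 10^-6) = 0.05275 × 10^9

52800000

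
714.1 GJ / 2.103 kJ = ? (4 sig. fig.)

339600000

(714.1e9) / (2.103e3) = 339.56e6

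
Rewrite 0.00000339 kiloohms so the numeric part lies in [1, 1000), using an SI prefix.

3.39 milliohms

= 3.39 × 10^-3 ohms; 10^-3 is milli.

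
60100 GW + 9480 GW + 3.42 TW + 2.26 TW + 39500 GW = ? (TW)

In TW:
  60100 GW = 60100e-3 TW = 60.1
  9480 GW = 9480e-3 TW = 9.48
  3.42 TW → 3.42
  2.26 TW → 2.26
  39500 GW = 39500e-3 TW = 39.5
Sum: 60.1 + 9.48 + 3.42 + 2.26 + 39.5 = 114.76

114.76 TW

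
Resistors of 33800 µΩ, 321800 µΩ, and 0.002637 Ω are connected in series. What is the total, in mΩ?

In mΩ:
  33800 µΩ = 33800 × 10^-3 mΩ = 33.8
  321800 µΩ = 321800 × 10^-3 mΩ = 321.8
  0.002637 Ω = 0.002637 × 10^3 mΩ = 2.637
Sum: 33.8 + 321.8 + 2.637 = 358.237

358.237 mΩ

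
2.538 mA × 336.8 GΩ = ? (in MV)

2.538e-3 × 336.8e9 = 854.7984e6 V

854.7984 MV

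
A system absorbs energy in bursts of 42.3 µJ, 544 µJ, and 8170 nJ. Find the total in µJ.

In µJ:
  42.3 µJ → 42.3
  544 µJ → 544
  8170 nJ = 8170 × 10⁻³ µJ = 8.17
Sum: 42.3 + 544 + 8.17 = 594.47

594.47 µJ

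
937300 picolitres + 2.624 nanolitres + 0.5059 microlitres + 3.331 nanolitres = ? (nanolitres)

1449.155 nanolitres

In nanolitres:
  937300 picolitres = 937300 × 10⁻³ nanolitres = 937.3
  2.624 nanolitres → 2.624
  0.5059 microlitres = 0.5059 × 10³ nanolitres = 505.9
  3.331 nanolitres → 3.331
Sum: 937.3 + 2.624 + 505.9 + 3.331 = 1449.155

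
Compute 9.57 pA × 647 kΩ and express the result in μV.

6.19179 μV

9.57 × 10^-12 × 647 × 10^3 = 6191.79 × 10^-9 V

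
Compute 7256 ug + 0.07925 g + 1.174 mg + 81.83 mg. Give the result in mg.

169.51 mg

In mg:
  7256 ug = 7256 × 10^-3 mg = 7.256
  0.07925 g = 0.07925 × 10^3 mg = 79.25
  1.174 mg → 1.174
  81.83 mg → 81.83
Sum: 7.256 + 79.25 + 1.174 + 81.83 = 169.51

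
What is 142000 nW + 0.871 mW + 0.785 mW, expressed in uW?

In uW:
  142000 nW = 142000 × 10^-3 uW = 142
  0.871 mW = 0.871 × 10^3 uW = 871
  0.785 mW = 0.785 × 10^3 uW = 785
Sum: 142 + 871 + 785 = 1798

1798 uW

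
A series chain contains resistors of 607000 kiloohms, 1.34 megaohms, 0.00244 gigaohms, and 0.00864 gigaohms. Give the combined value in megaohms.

In megaohms:
  607000 kiloohms = 607000 × 10⁻³ megaohms = 607
  1.34 megaohms → 1.34
  0.00244 gigaohms = 0.00244 × 10³ megaohms = 2.44
  0.00864 gigaohms = 0.00864 × 10³ megaohms = 8.64
Sum: 607 + 1.34 + 2.44 + 8.64 = 619.42

619.42 megaohms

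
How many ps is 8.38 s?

8380000000000 ps

(no prefix) = 10⁰, pico = 10⁻¹²; factor is 10¹².
8.38 × 10¹² = 8380000000000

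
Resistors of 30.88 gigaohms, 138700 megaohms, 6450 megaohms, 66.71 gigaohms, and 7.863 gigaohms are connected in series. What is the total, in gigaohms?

In gigaohms:
  30.88 gigaohms → 30.88
  138700 megaohms = 138700e-3 gigaohms = 138.7
  6450 megaohms = 6450e-3 gigaohms = 6.45
  66.71 gigaohms → 66.71
  7.863 gigaohms → 7.863
Sum: 30.88 + 138.7 + 6.45 + 66.71 + 7.863 = 250.603

250.603 gigaohms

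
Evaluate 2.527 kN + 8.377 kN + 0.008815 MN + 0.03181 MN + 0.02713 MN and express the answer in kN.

In kN:
  2.527 kN → 2.527
  8.377 kN → 8.377
  0.008815 MN = 0.008815 × 10³ kN = 8.815
  0.03181 MN = 0.03181 × 10³ kN = 31.81
  0.02713 MN = 0.02713 × 10³ kN = 27.13
Sum: 2.527 + 8.377 + 8.815 + 31.81 + 27.13 = 78.659

78.659 kN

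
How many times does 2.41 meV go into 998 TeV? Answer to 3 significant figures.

(998 × 10¹²) / (2.41 × 10⁻³) = 414.1 × 10¹⁵

414000000000000000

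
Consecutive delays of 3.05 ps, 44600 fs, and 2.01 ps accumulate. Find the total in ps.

49.66 ps

In ps:
  3.05 ps → 3.05
  44600 fs = 44600e-3 ps = 44.6
  2.01 ps → 2.01
Sum: 3.05 + 44.6 + 2.01 = 49.66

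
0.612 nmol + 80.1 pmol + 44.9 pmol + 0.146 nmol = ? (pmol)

883 pmol

In pmol:
  0.612 nmol = 0.612 × 10^3 pmol = 612
  80.1 pmol → 80.1
  44.9 pmol → 44.9
  0.146 nmol = 0.146 × 10^3 pmol = 146
Sum: 612 + 80.1 + 44.9 + 146 = 883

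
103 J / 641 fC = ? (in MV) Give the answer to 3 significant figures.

(103) / (641 × 10^-15) = 0.16069 × 10^15 V

161000000 MV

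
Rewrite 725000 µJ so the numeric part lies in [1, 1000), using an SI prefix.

725 mJ

= 725 × 10^-3 J; 10^-3 is milli.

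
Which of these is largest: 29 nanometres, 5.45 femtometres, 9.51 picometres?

29 nanometres = 0.000000029 metres
5.45 femtometres = 0.00000000000000545 metres
9.51 picometres = 0.00000000000951 metres

29 nanometres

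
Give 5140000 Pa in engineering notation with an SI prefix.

5.14 MPa

= 5.14 × 10⁶ Pa; 10⁶ is mega.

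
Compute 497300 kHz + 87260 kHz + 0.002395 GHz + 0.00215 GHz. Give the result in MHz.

589.105 MHz

In MHz:
  497300 kHz = 497300 × 10^-3 MHz = 497.3
  87260 kHz = 87260 × 10^-3 MHz = 87.26
  0.002395 GHz = 0.002395 × 10^3 MHz = 2.395
  0.00215 GHz = 0.00215 × 10^3 MHz = 2.15
Sum: 497.3 + 87.26 + 2.395 + 2.15 = 589.105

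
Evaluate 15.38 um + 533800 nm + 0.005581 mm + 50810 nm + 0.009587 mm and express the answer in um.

615.158 um

In um:
  15.38 um → 15.38
  533800 nm = 533800e-3 um = 533.8
  0.005581 mm = 0.005581e3 um = 5.581
  50810 nm = 50810e-3 um = 50.81
  0.009587 mm = 0.009587e3 um = 9.587
Sum: 15.38 + 533.8 + 5.581 + 50.81 + 9.587 = 615.158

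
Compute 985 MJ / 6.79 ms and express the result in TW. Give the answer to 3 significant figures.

0.145 TW

(985e6) / (6.79e-3) = 145.07e9 W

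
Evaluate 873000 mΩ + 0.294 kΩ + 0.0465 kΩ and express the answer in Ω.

1213.5 Ω

In Ω:
  873000 mΩ = 873000e-3 Ω = 873
  0.294 kΩ = 0.294e3 Ω = 294
  0.0465 kΩ = 0.0465e3 Ω = 46.5
Sum: 873 + 294 + 46.5 = 1213.5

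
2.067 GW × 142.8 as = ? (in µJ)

2.067 × 10^9 × 142.8 × 10^-18 = 295.1676 × 10^-9 J

0.2951676 µJ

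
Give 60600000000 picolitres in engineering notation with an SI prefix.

= 60.6 × 10⁻³ litres; 10⁻³ is milli.

60.6 millilitres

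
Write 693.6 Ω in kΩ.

(no prefix) = 10⁰, kilo = 10³; factor is 10⁻³.
693.6 × 10⁻³ = 0.6936

0.6936 kΩ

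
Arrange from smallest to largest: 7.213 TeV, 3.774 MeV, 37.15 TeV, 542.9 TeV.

7.213 TeV = 7213000000000 eV
3.774 MeV = 3774000 eV
37.15 TeV = 37150000000000 eV
542.9 TeV = 542900000000000 eV

3.774 MeV < 7.213 TeV < 37.15 TeV < 542.9 TeV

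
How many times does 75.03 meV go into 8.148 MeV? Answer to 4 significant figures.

108600000

(8.148 × 10^6) / (75.03 × 10^-3) = 0.1086 × 10^9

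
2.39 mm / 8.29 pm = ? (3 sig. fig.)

(2.39 × 10⁻³) / (8.29 × 10⁻¹²) = 0.2883 × 10⁹

288000000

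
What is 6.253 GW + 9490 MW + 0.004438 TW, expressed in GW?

In GW:
  6.253 GW → 6.253
  9490 MW = 9490 × 10^-3 GW = 9.49
  0.004438 TW = 0.004438 × 10^3 GW = 4.438
Sum: 6.253 + 9.49 + 4.438 = 20.181

20.181 GW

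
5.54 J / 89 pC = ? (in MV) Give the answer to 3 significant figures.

(5.54) / (89 × 10⁻¹²) = 0.062247 × 10¹² V

62200 MV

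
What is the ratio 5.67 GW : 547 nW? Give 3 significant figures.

10400000000000000

(5.67 × 10⁹) / (547 × 10⁻⁹) = 0.01037 × 10¹⁸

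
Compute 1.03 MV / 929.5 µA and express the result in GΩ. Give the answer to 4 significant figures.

1.108 GΩ

(1.03 × 10^6) / (929.5 × 10^-6) = 0.00110812 × 10^12 Ω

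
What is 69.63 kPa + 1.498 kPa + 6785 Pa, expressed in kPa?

77.913 kPa

In kPa:
  69.63 kPa → 69.63
  1.498 kPa → 1.498
  6785 Pa = 6785 × 10⁻³ kPa = 6.785
Sum: 69.63 + 1.498 + 6.785 = 77.913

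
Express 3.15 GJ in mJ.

giga = 10⁹, milli = 10⁻³; factor is 10¹².
3.15 × 10¹² = 3150000000000

3150000000000 mJ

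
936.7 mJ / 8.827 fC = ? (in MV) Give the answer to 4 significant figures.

106100000 MV

(936.7e-3) / (8.827e-15) = 106.118e12 V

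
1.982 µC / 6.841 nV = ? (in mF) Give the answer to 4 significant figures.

(1.982 × 10^-6) / (6.841 × 10^-9) = 0.289724 × 10^3 F

289700 mF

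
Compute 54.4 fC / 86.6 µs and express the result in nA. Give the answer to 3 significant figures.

0.628 nA

(54.4e-15) / (86.6e-6) = 0.62818e-9 A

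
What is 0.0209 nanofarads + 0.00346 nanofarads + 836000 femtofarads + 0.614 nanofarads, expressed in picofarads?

In picofarads:
  0.0209 nanofarads = 0.0209 × 10³ picofarads = 20.9
  0.00346 nanofarads = 0.00346 × 10³ picofarads = 3.46
  836000 femtofarads = 836000 × 10⁻³ picofarads = 836
  0.614 nanofarads = 0.614 × 10³ picofarads = 614
Sum: 20.9 + 3.46 + 836 + 614 = 1474.36

1474.36 picofarads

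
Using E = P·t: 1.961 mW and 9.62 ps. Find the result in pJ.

0.01886482 pJ

1.961 × 10⁻³ × 9.62 × 10⁻¹² = 18.86482 × 10⁻¹⁵ J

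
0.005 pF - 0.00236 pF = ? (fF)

2.64 fF

In fF:
  0.005 pF = 0.005e3 fF = 5
  0.00236 pF = 0.00236e3 fF = 2.36
Difference: 5 - 2.36 = 2.64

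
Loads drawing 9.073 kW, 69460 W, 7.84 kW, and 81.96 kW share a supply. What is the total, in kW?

168.333 kW

In kW:
  9.073 kW → 9.073
  69460 W = 69460 × 10^-3 kW = 69.46
  7.84 kW → 7.84
  81.96 kW → 81.96
Sum: 9.073 + 69.46 + 7.84 + 81.96 = 168.333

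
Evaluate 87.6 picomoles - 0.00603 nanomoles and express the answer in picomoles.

In picomoles:
  87.6 picomoles → 87.6
  0.00603 nanomoles = 0.00603e3 picomoles = 6.03
Difference: 87.6 - 6.03 = 81.57

81.57 picomoles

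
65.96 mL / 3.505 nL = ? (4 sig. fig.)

(65.96 × 10^-3) / (3.505 × 10^-9) = 18.819 × 10^6

18820000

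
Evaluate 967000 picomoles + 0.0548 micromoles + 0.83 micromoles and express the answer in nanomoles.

1851.8 nanomoles

In nanomoles:
  967000 picomoles = 967000 × 10^-3 nanomoles = 967
  0.0548 micromoles = 0.0548 × 10^3 nanomoles = 54.8
  0.83 micromoles = 0.83 × 10^3 nanomoles = 830
Sum: 967 + 54.8 + 830 = 1851.8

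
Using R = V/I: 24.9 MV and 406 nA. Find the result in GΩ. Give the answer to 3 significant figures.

61300 GΩ

(24.9e6) / (406e-9) = 0.06133e15 Ω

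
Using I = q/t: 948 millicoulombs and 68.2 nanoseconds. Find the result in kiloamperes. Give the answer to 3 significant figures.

(948 × 10⁻³) / (68.2 × 10⁻⁹) = 13.9 × 10⁶ A

13900 kiloamperes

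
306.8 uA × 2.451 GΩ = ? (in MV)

306.8 × 10⁻⁶ × 2.451 × 10⁹ = 751.9668 × 10³ V

0.7519668 MV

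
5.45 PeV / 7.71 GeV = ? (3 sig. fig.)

(5.45 × 10¹⁵) / (7.71 × 10⁹) = 0.7069 × 10⁶

707000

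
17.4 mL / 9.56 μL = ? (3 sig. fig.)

(17.4e-3) / (9.56e-6) = 1.82e3

1820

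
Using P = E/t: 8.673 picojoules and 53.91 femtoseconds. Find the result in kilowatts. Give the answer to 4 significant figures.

(8.673 × 10⁻¹²) / (53.91 × 10⁻¹⁵) = 0.160879 × 10³ W

0.1609 kilowatts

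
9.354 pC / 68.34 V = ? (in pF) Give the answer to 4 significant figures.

0.1369 pF

(9.354e-12) / (68.34) = 0.136874e-12 F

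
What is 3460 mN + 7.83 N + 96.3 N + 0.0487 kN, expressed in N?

In N:
  3460 mN = 3460e-3 N = 3.46
  7.83 N → 7.83
  96.3 N → 96.3
  0.0487 kN = 0.0487e3 N = 48.7
Sum: 3.46 + 7.83 + 96.3 + 48.7 = 156.29

156.29 N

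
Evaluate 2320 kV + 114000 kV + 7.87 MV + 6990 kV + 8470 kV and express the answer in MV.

In MV:
  2320 kV = 2320 × 10^-3 MV = 2.32
  114000 kV = 114000 × 10^-3 MV = 114
  7.87 MV → 7.87
  6990 kV = 6990 × 10^-3 MV = 6.99
  8470 kV = 8470 × 10^-3 MV = 8.47
Sum: 2.32 + 114 + 7.87 + 6.99 + 8.47 = 139.65

139.65 MV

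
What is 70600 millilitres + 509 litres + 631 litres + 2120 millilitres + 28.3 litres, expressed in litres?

1241.02 litres

In litres:
  70600 millilitres = 70600 × 10^-3 litres = 70.6
  509 litres → 509
  631 litres → 631
  2120 millilitres = 2120 × 10^-3 litres = 2.12
  28.3 litres → 28.3
Sum: 70.6 + 509 + 631 + 2.12 + 28.3 = 1241.02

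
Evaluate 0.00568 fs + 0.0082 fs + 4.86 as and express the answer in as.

In as:
  0.00568 fs = 0.00568 × 10^3 as = 5.68
  0.0082 fs = 0.0082 × 10^3 as = 8.2
  4.86 as → 4.86
Sum: 5.68 + 8.2 + 4.86 = 18.74

18.74 as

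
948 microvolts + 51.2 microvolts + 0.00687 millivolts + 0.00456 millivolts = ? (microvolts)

1010.63 microvolts

In microvolts:
  948 microvolts → 948
  51.2 microvolts → 51.2
  0.00687 millivolts = 0.00687e3 microvolts = 6.87
  0.00456 millivolts = 0.00456e3 microvolts = 4.56
Sum: 948 + 51.2 + 6.87 + 4.56 = 1010.63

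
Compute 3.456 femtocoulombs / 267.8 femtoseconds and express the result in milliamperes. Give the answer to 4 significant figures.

(3.456 × 10^-15) / (267.8 × 10^-15) = 0.0129052 A

12.91 milliamperes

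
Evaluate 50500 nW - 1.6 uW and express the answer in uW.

48.9 uW

In uW:
  50500 nW = 50500 × 10^-3 uW = 50.5
  1.6 uW → 1.6
Difference: 50.5 - 1.6 = 48.9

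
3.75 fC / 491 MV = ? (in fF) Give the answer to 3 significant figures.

(3.75e-15) / (491e6) = 0.0076375e-21 F

0.00000000764 fF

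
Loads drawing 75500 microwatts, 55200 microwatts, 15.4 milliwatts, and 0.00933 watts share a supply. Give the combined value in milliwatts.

155.43 milliwatts

In milliwatts:
  75500 microwatts = 75500e-3 milliwatts = 75.5
  55200 microwatts = 55200e-3 milliwatts = 55.2
  15.4 milliwatts → 15.4
  0.00933 watts = 0.00933e3 milliwatts = 9.33
Sum: 75.5 + 55.2 + 15.4 + 9.33 = 155.43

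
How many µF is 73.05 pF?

pico = 10⁻¹², micro = 10⁻⁶; factor is 10⁻⁶.
73.05 × 10⁻⁶ = 0.00007305

0.00007305 µF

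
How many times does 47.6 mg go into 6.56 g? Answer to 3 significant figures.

138

(6.56) / (47.6 × 10^-3) = 0.1378 × 10^3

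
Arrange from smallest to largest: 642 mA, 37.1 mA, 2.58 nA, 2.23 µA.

642 mA = 0.642 A
37.1 mA = 0.0371 A
2.58 nA = 0.00000000258 A
2.23 µA = 0.00000223 A

2.58 nA < 2.23 µA < 37.1 mA < 642 mA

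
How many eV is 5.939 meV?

0.005939 eV

milli = 10^-3, (no prefix) = 10^0; factor is 10^-3.
5.939 × 10^-3 = 0.005939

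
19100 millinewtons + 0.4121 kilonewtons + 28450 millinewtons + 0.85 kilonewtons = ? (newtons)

1309.65 newtons

In newtons:
  19100 millinewtons = 19100 × 10⁻³ newtons = 19.1
  0.4121 kilonewtons = 0.4121 × 10³ newtons = 412.1
  28450 millinewtons = 28450 × 10⁻³ newtons = 28.45
  0.85 kilonewtons = 0.85 × 10³ newtons = 850
Sum: 19.1 + 412.1 + 28.45 + 850 = 1309.65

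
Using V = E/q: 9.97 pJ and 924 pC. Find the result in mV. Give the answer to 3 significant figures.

10.8 mV

(9.97 × 10^-12) / (924 × 10^-12) = 0.01079 V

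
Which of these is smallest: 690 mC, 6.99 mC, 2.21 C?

690 mC = 0.69 C
6.99 mC = 0.00699 C
2.21 C = 2.21 C

6.99 mC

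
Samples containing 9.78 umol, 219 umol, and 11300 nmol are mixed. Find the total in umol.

In umol:
  9.78 umol → 9.78
  219 umol → 219
  11300 nmol = 11300 × 10⁻³ umol = 11.3
Sum: 9.78 + 219 + 11.3 = 240.08

240.08 umol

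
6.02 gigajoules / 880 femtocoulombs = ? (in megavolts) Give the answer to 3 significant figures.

(6.02e9) / (880e-15) = 0.0068409e24 V

6840000000000000 megavolts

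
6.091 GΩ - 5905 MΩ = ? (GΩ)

0.186 GΩ

In GΩ:
  6.091 GΩ → 6.091
  5905 MΩ = 5905 × 10⁻³ GΩ = 5.905
Difference: 6.091 - 5.905 = 0.186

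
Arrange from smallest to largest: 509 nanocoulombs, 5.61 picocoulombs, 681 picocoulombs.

5.61 picocoulombs < 681 picocoulombs < 509 nanocoulombs

509 nanocoulombs = 0.000000509 coulombs
5.61 picocoulombs = 0.00000000000561 coulombs
681 picocoulombs = 0.000000000681 coulombs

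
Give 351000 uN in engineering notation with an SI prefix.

= 351 × 10⁻³ N; 10⁻³ is milli.

351 mN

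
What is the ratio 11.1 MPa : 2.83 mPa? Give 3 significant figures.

(11.1 × 10^6) / (2.83 × 10^-3) = 3.922 × 10^9

3920000000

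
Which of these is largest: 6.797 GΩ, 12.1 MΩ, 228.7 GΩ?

228.7 GΩ

6.797 GΩ = 6797000000 Ω
12.1 MΩ = 12100000 Ω
228.7 GΩ = 228700000000 Ω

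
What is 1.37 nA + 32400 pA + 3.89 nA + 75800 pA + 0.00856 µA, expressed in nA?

In nA:
  1.37 nA → 1.37
  32400 pA = 32400e-3 nA = 32.4
  3.89 nA → 3.89
  75800 pA = 75800e-3 nA = 75.8
  0.00856 µA = 0.00856e3 nA = 8.56
Sum: 1.37 + 32.4 + 3.89 + 75.8 + 8.56 = 122.02

122.02 nA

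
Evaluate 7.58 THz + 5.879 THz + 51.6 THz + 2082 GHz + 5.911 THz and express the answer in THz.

73.052 THz

In THz:
  7.58 THz → 7.58
  5.879 THz → 5.879
  51.6 THz → 51.6
  2082 GHz = 2082e-3 THz = 2.082
  5.911 THz → 5.911
Sum: 7.58 + 5.879 + 51.6 + 2.082 + 5.911 = 73.052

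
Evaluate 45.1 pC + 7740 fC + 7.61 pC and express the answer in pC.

60.45 pC

In pC:
  45.1 pC → 45.1
  7740 fC = 7740 × 10⁻³ pC = 7.74
  7.61 pC → 7.61
Sum: 45.1 + 7.74 + 7.61 = 60.45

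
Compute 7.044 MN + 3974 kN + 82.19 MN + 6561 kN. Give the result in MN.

In MN:
  7.044 MN → 7.044
  3974 kN = 3974e-3 MN = 3.974
  82.19 MN → 82.19
  6561 kN = 6561e-3 MN = 6.561
Sum: 7.044 + 3.974 + 82.19 + 6.561 = 99.769

99.769 MN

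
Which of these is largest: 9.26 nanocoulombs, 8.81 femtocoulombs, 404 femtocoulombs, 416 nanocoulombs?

9.26 nanocoulombs = 0.00000000926 coulombs
8.81 femtocoulombs = 0.00000000000000881 coulombs
404 femtocoulombs = 0.000000000000404 coulombs
416 nanocoulombs = 0.000000416 coulombs

416 nanocoulombs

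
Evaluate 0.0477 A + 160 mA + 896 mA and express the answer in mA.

1103.7 mA

In mA:
  0.0477 A = 0.0477 × 10^3 mA = 47.7
  160 mA → 160
  896 mA → 896
Sum: 47.7 + 160 + 896 = 1103.7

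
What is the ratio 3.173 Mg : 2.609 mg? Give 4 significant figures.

1216000000

(3.173 × 10^6) / (2.609 × 10^-3) = 1.2162 × 10^9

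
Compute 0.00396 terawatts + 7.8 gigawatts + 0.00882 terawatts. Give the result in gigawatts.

20.58 gigawatts

In gigawatts:
  0.00396 terawatts = 0.00396 × 10^3 gigawatts = 3.96
  7.8 gigawatts → 7.8
  0.00882 terawatts = 0.00882 × 10^3 gigawatts = 8.82
Sum: 3.96 + 7.8 + 8.82 = 20.58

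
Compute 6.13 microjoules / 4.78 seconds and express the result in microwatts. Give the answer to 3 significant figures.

(6.13 × 10⁻⁶) / (4.78) = 1.2824 × 10⁻⁶ W

1.28 microwatts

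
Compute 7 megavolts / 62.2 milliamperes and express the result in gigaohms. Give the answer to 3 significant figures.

(7 × 10^6) / (62.2 × 10^-3) = 0.11254 × 10^9 Ω

0.113 gigaohms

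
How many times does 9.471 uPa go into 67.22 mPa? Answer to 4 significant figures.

7097

(67.22 × 10⁻³) / (9.471 × 10⁻⁶) = 7.0975 × 10³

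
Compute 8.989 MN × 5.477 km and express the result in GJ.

49.232753 GJ

8.989 × 10⁶ × 5.477 × 10³ = 49.232753 × 10⁹ J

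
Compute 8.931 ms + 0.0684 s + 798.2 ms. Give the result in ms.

875.531 ms

In ms:
  8.931 ms → 8.931
  0.0684 s = 0.0684 × 10^3 ms = 68.4
  798.2 ms → 798.2
Sum: 8.931 + 68.4 + 798.2 = 875.531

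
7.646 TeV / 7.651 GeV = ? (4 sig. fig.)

999.3

(7.646e12) / (7.651e9) = 0.99935e3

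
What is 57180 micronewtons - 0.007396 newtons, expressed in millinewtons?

In millinewtons:
  57180 micronewtons = 57180 × 10^-3 millinewtons = 57.18
  0.007396 newtons = 0.007396 × 10^3 millinewtons = 7.396
Difference: 57.18 - 7.396 = 49.784

49.784 millinewtons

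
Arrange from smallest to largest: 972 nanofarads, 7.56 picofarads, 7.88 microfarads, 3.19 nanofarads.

7.56 picofarads < 3.19 nanofarads < 972 nanofarads < 7.88 microfarads

972 nanofarads = 0.000000972 farads
7.56 picofarads = 0.00000000000756 farads
7.88 microfarads = 0.00000788 farads
3.19 nanofarads = 0.00000000319 farads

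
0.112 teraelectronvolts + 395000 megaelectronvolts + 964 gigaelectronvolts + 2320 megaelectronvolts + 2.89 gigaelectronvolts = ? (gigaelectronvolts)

In gigaelectronvolts:
  0.112 teraelectronvolts = 0.112e3 gigaelectronvolts = 112
  395000 megaelectronvolts = 395000e-3 gigaelectronvolts = 395
  964 gigaelectronvolts → 964
  2320 megaelectronvolts = 2320e-3 gigaelectronvolts = 2.32
  2.89 gigaelectronvolts → 2.89
Sum: 112 + 395 + 964 + 2.32 + 2.89 = 1476.21

1476.21 gigaelectronvolts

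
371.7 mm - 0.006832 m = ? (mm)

In mm:
  371.7 mm → 371.7
  0.006832 m = 0.006832 × 10³ mm = 6.832
Difference: 371.7 - 6.832 = 364.868

364.868 mm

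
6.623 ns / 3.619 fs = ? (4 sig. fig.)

(6.623e-9) / (3.619e-15) = 1.8301e6

1830000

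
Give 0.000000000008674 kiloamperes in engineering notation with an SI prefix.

8.674 nanoamperes

= 8.674 × 10^-9 amperes; 10^-9 is nano.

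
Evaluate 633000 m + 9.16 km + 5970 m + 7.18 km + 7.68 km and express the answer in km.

662.99 km

In km:
  633000 m = 633000 × 10^-3 km = 633
  9.16 km → 9.16
  5970 m = 5970 × 10^-3 km = 5.97
  7.18 km → 7.18
  7.68 km → 7.68
Sum: 633 + 9.16 + 5.97 + 7.18 + 7.68 = 662.99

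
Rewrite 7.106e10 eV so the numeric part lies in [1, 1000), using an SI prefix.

= 71.06e9 eV; 1e9 is giga.

71.06 GeV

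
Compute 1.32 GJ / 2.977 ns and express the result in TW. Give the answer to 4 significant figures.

(1.32 × 10^9) / (2.977 × 10^-9) = 0.443399 × 10^18 W

443400 TW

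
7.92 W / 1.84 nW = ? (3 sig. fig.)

(7.92) / (1.84e-9) = 4.304e9

4300000000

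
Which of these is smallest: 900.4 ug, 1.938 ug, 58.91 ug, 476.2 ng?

476.2 ng

900.4 ug = 0.0009004 g
1.938 ug = 0.000001938 g
58.91 ug = 0.00005891 g
476.2 ng = 0.0000004762 g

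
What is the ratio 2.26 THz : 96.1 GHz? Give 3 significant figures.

(2.26 × 10^12) / (96.1 × 10^9) = 0.02352 × 10^3

23.5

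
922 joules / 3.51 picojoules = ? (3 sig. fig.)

263000000000000

(922) / (3.51 × 10⁻¹²) = 262.7 × 10¹²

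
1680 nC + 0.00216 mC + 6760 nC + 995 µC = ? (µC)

1005.6 µC

In µC:
  1680 nC = 1680e-3 µC = 1.68
  0.00216 mC = 0.00216e3 µC = 2.16
  6760 nC = 6760e-3 µC = 6.76
  995 µC → 995
Sum: 1.68 + 2.16 + 6.76 + 995 = 1005.6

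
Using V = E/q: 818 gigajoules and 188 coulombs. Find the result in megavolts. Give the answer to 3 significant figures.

4350 megavolts

(818 × 10^9) / (188) = 4.3511 × 10^9 V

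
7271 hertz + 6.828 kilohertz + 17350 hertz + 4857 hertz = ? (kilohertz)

36.306 kilohertz

In kilohertz:
  7271 hertz = 7271 × 10⁻³ kilohertz = 7.271
  6.828 kilohertz → 6.828
  17350 hertz = 17350 × 10⁻³ kilohertz = 17.35
  4857 hertz = 4857 × 10⁻³ kilohertz = 4.857
Sum: 7.271 + 6.828 + 17.35 + 4.857 = 36.306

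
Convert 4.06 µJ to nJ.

4060 nJ

micro = 10^-6, nano = 10^-9; factor is 10^3.
4.06 × 10^3 = 4060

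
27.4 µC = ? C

0.0000274 C

micro = 10^-6, (no prefix) = 10^0; factor is 10^-6.
27.4 × 10^-6 = 0.0000274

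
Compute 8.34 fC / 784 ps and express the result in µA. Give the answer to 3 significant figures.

(8.34e-15) / (784e-12) = 0.010638e-3 A

10.6 µA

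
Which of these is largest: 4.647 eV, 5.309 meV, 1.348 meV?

4.647 eV

4.647 eV = 4.647 eV
5.309 meV = 0.005309 eV
1.348 meV = 0.001348 eV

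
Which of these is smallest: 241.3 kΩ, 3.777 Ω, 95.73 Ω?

3.777 Ω

241.3 kΩ = 241300 Ω
3.777 Ω = 3.777 Ω
95.73 Ω = 95.73 Ω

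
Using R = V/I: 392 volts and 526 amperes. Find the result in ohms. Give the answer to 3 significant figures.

0.745 ohms

(392) / (526) = 0.74525 Ω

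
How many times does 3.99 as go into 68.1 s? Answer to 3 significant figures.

17100000000000000000

(68.1) / (3.99 × 10^-18) = 17.07 × 10^18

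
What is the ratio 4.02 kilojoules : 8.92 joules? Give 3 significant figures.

(4.02 × 10^3) / (8.92) = 0.4507 × 10^3

451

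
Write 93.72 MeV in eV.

mega = 10^6, (no prefix) = 10^0; factor is 10^6.
93.72 × 10^6 = 93720000

93720000 eV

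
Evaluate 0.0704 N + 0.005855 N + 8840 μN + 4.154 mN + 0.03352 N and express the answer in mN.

122.769 mN

In mN:
  0.0704 N = 0.0704 × 10³ mN = 70.4
  0.005855 N = 0.005855 × 10³ mN = 5.855
  8840 μN = 8840 × 10⁻³ mN = 8.84
  4.154 mN → 4.154
  0.03352 N = 0.03352 × 10³ mN = 33.52
Sum: 70.4 + 5.855 + 8.84 + 4.154 + 33.52 = 122.769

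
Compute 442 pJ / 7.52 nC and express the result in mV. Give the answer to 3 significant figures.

(442 × 10⁻¹²) / (7.52 × 10⁻⁹) = 58.777 × 10⁻³ V

58.8 mV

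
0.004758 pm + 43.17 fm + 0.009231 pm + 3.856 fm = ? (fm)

In fm:
  0.004758 pm = 0.004758e3 fm = 4.758
  43.17 fm → 43.17
  0.009231 pm = 0.009231e3 fm = 9.231
  3.856 fm → 3.856
Sum: 4.758 + 43.17 + 9.231 + 3.856 = 61.015

61.015 fm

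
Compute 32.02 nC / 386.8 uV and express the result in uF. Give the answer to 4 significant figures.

82.78 uF

(32.02 × 10⁻⁹) / (386.8 × 10⁻⁶) = 0.0827818 × 10⁻³ F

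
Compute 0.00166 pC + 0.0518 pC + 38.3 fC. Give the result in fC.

In fC:
  0.00166 pC = 0.00166 × 10^3 fC = 1.66
  0.0518 pC = 0.0518 × 10^3 fC = 51.8
  38.3 fC → 38.3
Sum: 1.66 + 51.8 + 38.3 = 91.76

91.76 fC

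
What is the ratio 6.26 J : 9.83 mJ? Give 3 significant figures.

(6.26) / (9.83 × 10⁻³) = 0.6368 × 10³

637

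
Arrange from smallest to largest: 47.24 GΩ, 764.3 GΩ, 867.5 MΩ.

867.5 MΩ < 47.24 GΩ < 764.3 GΩ

47.24 GΩ = 47240000000 Ω
764.3 GΩ = 764300000000 Ω
867.5 MΩ = 867500000 Ω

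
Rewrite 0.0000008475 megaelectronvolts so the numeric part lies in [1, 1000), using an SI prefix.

847.5 millielectronvolts

= 847.5 × 10⁻³ electronvolts; 10⁻³ is milli.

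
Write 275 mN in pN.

milli = 10⁻³, pico = 10⁻¹²; factor is 10⁹.
275 × 10⁹ = 275000000000

275000000000 pN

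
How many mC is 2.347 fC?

0.000000000002347 mC

femto = 1e-15, milli = 1e-3; factor is 1e-12.
2.347 × 1e-12 = 0.000000000002347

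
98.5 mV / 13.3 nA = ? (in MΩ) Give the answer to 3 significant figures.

7.41 MΩ

(98.5 × 10^-3) / (13.3 × 10^-9) = 7.406 × 10^6 Ω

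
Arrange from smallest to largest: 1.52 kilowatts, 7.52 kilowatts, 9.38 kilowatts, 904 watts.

904 watts < 1.52 kilowatts < 7.52 kilowatts < 9.38 kilowatts

1.52 kilowatts = 1520 watts
7.52 kilowatts = 7520 watts
9.38 kilowatts = 9380 watts
904 watts = 904 watts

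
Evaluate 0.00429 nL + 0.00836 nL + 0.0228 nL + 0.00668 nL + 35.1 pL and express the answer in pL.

77.23 pL

In pL:
  0.00429 nL = 0.00429 × 10³ pL = 4.29
  0.00836 nL = 0.00836 × 10³ pL = 8.36
  0.0228 nL = 0.0228 × 10³ pL = 22.8
  0.00668 nL = 0.00668 × 10³ pL = 6.68
  35.1 pL → 35.1
Sum: 4.29 + 8.36 + 22.8 + 6.68 + 35.1 = 77.23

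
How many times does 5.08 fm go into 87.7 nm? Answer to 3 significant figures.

(87.7 × 10⁻⁹) / (5.08 × 10⁻¹⁵) = 17.26 × 10⁶

17300000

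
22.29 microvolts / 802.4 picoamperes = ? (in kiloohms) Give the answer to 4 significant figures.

27.78 kiloohms

(22.29e-6) / (802.4e-12) = 0.0277792e6 Ω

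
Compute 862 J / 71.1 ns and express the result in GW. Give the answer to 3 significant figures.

12.1 GW

(862) / (71.1 × 10^-9) = 12.124 × 10^9 W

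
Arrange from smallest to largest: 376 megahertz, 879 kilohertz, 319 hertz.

376 megahertz = 376000000 hertz
879 kilohertz = 879000 hertz
319 hertz = 319 hertz

319 hertz < 879 kilohertz < 376 megahertz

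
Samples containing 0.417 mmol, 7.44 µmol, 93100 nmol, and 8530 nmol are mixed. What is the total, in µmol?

526.07 µmol

In µmol:
  0.417 mmol = 0.417 × 10^3 µmol = 417
  7.44 µmol → 7.44
  93100 nmol = 93100 × 10^-3 µmol = 93.1
  8530 nmol = 8530 × 10^-3 µmol = 8.53
Sum: 417 + 7.44 + 93.1 + 8.53 = 526.07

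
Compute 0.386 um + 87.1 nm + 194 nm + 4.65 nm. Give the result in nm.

In nm:
  0.386 um = 0.386e3 nm = 386
  87.1 nm → 87.1
  194 nm → 194
  4.65 nm → 4.65
Sum: 386 + 87.1 + 194 + 4.65 = 671.75

671.75 nm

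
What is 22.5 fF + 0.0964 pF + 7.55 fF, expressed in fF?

126.45 fF

In fF:
  22.5 fF → 22.5
  0.0964 pF = 0.0964 × 10³ fF = 96.4
  7.55 fF → 7.55
Sum: 22.5 + 96.4 + 7.55 = 126.45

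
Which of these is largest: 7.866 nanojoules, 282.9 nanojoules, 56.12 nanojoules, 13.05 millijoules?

7.866 nanojoules = 0.000000007866 joules
282.9 nanojoules = 0.0000002829 joules
56.12 nanojoules = 0.00000005612 joules
13.05 millijoules = 0.01305 joules

13.05 millijoules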